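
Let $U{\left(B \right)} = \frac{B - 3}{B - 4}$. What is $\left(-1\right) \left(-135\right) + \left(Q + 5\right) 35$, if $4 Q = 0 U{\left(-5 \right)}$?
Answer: $310$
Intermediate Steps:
$U{\left(B \right)} = \frac{-3 + B}{-4 + B}$
$Q = 0$ ($Q = \frac{0 \frac{-3 - 5}{-4 - 5}}{4} = \frac{0 \frac{1}{-9} \left(-8\right)}{4} = \frac{0 \left(\left(- \frac{1}{9}\right) \left(-8\right)\right)}{4} = \frac{0 \cdot \frac{8}{9}}{4} = \frac{1}{4} \cdot 0 = 0$)
$\left(-1\right) \left(-135\right) + \left(Q + 5\right) 35 = \left(-1\right) \left(-135\right) + \left(0 + 5\right) 35 = 135 + 5 \cdot 35 = 135 + 175 = 310$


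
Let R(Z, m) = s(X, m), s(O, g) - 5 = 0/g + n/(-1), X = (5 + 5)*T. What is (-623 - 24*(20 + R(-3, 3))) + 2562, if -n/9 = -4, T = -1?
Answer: 2203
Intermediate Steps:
n = 36 (n = -9*(-4) = 36)
X = -10 (X = (5 + 5)*(-1) = 10*(-1) = -10)
s(O, g) = -31 (s(O, g) = 5 + (0/g + 36/(-1)) = 5 + (0 + 36*(-1)) = 5 + (0 - 36) = 5 - 36 = -31)
R(Z, m) = -31
(-623 - 24*(20 + R(-3, 3))) + 2562 = (-623 - 24*(20 - 31)) + 2562 = (-623 - 24*(-11)) + 2562 = (-623 + 264) + 2562 = -359 + 2562 = 2203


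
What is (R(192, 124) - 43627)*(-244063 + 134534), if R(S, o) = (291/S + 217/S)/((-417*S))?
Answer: 18363818588040359/3843072 ≈ 4.7784e+9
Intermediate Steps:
R(S, o) = -508/(417*S**2) (R(S, o) = (508/S)*(-1/(417*S)) = -508/(417*S**2))
(R(192, 124) - 43627)*(-244063 + 134534) = (-508/417/192**2 - 43627)*(-244063 + 134534) = (-508/417*1/36864 - 43627)*(-109529) = (-127/3843072 - 43627)*(-109529) = -167661702271/3843072*(-109529) = 18363818588040359/3843072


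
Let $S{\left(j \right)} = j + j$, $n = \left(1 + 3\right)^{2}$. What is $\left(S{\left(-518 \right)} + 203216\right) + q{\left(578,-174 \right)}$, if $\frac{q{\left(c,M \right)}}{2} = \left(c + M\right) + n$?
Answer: $203020$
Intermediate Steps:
$n = 16$ ($n = 4^{2} = 16$)
$S{\left(j \right)} = 2 j$
$q{\left(c,M \right)} = 32 + 2 M + 2 c$ ($q{\left(c,M \right)} = 2 \left(\left(c + M\right) + 16\right) = 2 \left(\left(M + c\right) + 16\right) = 2 \left(16 + M + c\right) = 32 + 2 M + 2 c$)
$\left(S{\left(-518 \right)} + 203216\right) + q{\left(578,-174 \right)} = \left(2 \left(-518\right) + 203216\right) + \left(32 + 2 \left(-174\right) + 2 \cdot 578\right) = \left(-1036 + 203216\right) + \left(32 - 348 + 1156\right) = 202180 + 840 = 203020$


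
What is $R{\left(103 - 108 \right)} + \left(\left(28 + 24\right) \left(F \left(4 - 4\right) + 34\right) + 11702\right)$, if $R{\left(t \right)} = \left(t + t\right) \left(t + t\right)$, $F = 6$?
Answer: $13570$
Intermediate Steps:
$R{\left(t \right)} = 4 t^{2}$ ($R{\left(t \right)} = 2 t 2 t = 4 t^{2}$)
$R{\left(103 - 108 \right)} + \left(\left(28 + 24\right) \left(F \left(4 - 4\right) + 34\right) + 11702\right) = 4 \left(103 - 108\right)^{2} + \left(\left(28 + 24\right) \left(6 \left(4 - 4\right) + 34\right) + 11702\right) = 4 \left(-5\right)^{2} + \left(52 \left(6 \cdot 0 + 34\right) + 11702\right) = 4 \cdot 25 + \left(52 \left(0 + 34\right) + 11702\right) = 100 + \left(52 \cdot 34 + 11702\right) = 100 + \left(1768 + 11702\right) = 100 + 13470 = 13570$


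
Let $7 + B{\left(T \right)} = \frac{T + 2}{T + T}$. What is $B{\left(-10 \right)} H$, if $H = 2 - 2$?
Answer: $0$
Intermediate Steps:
$B{\left(T \right)} = -7 + \frac{2 + T}{2 T}$ ($B{\left(T \right)} = -7 + \frac{T + 2}{T + T} = -7 + \frac{2 + T}{2 T}$)
$H = 0$
$B{\left(-10 \right)} H = \left(- \frac{13}{2} + \frac{1}{-10}\right) 0 = \left(- \frac{13}{2} - \frac{1}{10}\right) 0 = \left(- \frac{33}{5}\right) 0 = 0$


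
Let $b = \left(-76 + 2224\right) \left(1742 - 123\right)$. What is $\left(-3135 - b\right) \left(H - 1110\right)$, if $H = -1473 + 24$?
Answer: $8907231573$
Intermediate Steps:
$H = -1449$
$b = 3477612$ ($b = 2148 \cdot 1619 = 3477612$)
$\left(-3135 - b\right) \left(H - 1110\right) = \left(-3135 - 3477612\right) \left(-1449 - 1110\right) = \left(-3135 - 3477612\right) \left(-2559\right) = \left(-3480747\right) \left(-2559\right) = 8907231573$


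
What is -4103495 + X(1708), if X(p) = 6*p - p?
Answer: -4094955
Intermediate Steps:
X(p) = 5*p
-4103495 + X(1708) = -4103495 + 5*1708 = -4103495 + 8540 = -4094955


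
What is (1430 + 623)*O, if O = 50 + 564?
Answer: 1260542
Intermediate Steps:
O = 614
(1430 + 623)*O = (1430 + 623)*614 = 2053*614 = 1260542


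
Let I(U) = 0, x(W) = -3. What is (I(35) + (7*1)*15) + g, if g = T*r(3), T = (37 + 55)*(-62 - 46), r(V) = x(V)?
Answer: 29913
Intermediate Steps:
r(V) = -3
T = -9936 (T = 92*(-108) = -9936)
g = 29808 (g = -9936*(-3) = 29808)
(I(35) + (7*1)*15) + g = (0 + (7*1)*15) + 29808 = (0 + 7*15) + 29808 = (0 + 105) + 29808 = 105 + 29808 = 29913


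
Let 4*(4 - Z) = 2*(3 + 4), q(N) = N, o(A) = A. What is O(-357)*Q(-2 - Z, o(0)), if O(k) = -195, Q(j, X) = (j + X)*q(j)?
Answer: -4875/4 ≈ -1218.8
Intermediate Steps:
Z = 1/2 (Z = 4 - (3 + 4)/2 = 4 - 7/2 = 1/2 ≈ 0.50000)
Q(j, X) = j*(X + j) (Q(j, X) = (j + X)*j = (X + j)*j = j*(X + j))
O(-357)*Q(-2 - Z, o(0)) = -195*(-2 - 1*1/2)*(0 + (-2 - 1*1/2)) = -195*(-2 - 1/2)*(0 + (-2 - 1/2)) = -(-975)*(0 - 5/2)/2 = -(-975)*(-5)/(2*2) = -195*25/4 = -4875/4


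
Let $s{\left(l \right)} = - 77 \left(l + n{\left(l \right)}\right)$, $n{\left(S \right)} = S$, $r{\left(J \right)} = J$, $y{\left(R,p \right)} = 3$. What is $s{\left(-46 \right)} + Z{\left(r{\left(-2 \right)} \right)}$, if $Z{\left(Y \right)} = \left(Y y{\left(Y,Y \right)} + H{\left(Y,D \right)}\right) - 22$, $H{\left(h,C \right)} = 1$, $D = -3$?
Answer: $7057$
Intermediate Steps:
$Z{\left(Y \right)} = -21 + 3 Y$ ($Z{\left(Y \right)} = \left(Y 3 + 1\right) - 22 = \left(3 Y + 1\right) - 22 = \left(1 + 3 Y\right) - 22 = -21 + 3 Y$)
$s{\left(l \right)} = - 154 l$ ($s{\left(l \right)} = - 77 \left(l + l\right) = - 77 \cdot 2 l = - 154 l$)
$s{\left(-46 \right)} + Z{\left(r{\left(-2 \right)} \right)} = \left(-154\right) \left(-46\right) + \left(-21 + 3 \left(-2\right)\right) = 7084 - 27 = 7057$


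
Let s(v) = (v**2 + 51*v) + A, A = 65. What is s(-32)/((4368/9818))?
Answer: -888529/728 ≈ -1220.5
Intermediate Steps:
s(v) = 65 + v**2 + 51*v (s(v) = (v**2 + 51*v) + 65 = 65 + v**2 + 51*v)
s(-32)/((4368/9818)) = (65 + (-32)**2 + 51*(-32))/((4368/9818)) = (65 + 1024 - 1632)/((4368*(1/9818))) = -543/2184/4909 = -543*4909/2184 = -888529/728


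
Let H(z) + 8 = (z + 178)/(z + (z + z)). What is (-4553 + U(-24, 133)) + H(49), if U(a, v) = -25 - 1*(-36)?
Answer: -668623/147 ≈ -4548.5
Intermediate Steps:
U(a, v) = 11 (U(a, v) = -25 + 36 = 11)
H(z) = -8 + (178 + z)/(3*z) (H(z) = -8 + (z + 178)/(z + (z + z)) = -8 + (178 + z)/(z + 2*z) = -8 + (178 + z)/((3*z)) = -8 + (178 + z)*(1/(3*z)) = -8 + (178 + z)/(3*z))
(-4553 + U(-24, 133)) + H(49) = (-4553 + 11) + (1/3)*(178 - 23*49)/49 = -4542 + (1/3)*(1/49)*(178 - 1127) = -4542 + (1/3)*(1/49)*(-949) = -4542 - 949/147 = -668623/147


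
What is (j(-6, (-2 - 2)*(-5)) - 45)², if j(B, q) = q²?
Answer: 126025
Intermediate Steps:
(j(-6, (-2 - 2)*(-5)) - 45)² = (((-2 - 2)*(-5))² - 45)² = ((-4*(-5))² - 45)² = (20² - 45)² = (400 - 45)² = 355² = 126025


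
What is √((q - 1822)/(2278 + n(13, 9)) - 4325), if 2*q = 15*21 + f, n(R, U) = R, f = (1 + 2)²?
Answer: I*√22704348385/2291 ≈ 65.77*I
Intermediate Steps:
f = 9 (f = 3² = 9)
q = 162 (q = (15*21 + 9)/2 = (315 + 9)/2 = (½)*324 = 162)
√((q - 1822)/(2278 + n(13, 9)) - 4325) = √((162 - 1822)/(2278 + 13) - 4325) = √(-1660/2291 - 4325) = √(-9910235/2291) = I*√22704348385/2291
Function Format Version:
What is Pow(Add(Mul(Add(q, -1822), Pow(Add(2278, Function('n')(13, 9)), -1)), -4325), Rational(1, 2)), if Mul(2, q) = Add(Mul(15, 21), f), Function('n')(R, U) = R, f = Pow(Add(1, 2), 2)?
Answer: Mul(Rational(1, 2291), I, Pow(22704348385, Rational(1, 2))) ≈ Mul(65.770, I)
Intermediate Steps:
f = 9 (f = Pow(3, 2) = 9)
q = 162 (q = Mul(Rational(1, 2), Add(Mul(15, 21), 9)) = Mul(Rational(1, 2), Add(315, 9)) = Mul(Rational(1, 2), 324) = 162)
Pow(Add(Mul(Add(q, -1822), Pow(Add(2278, Function('n')(13, 9)), -1)), -4325), Rational(1, 2)) = Pow(Add(Mul(Add(162, -1822), Pow(Add(2278, 13), -1)), -4325), Rational(1, 2)) = Pow(Add(Mul(-1660, Pow(2291, -1)), -4325), Rational(1, 2)) = Pow(Add(Mul(-1660, Rational(1, 2291)), -4325), Rational(1, 2)) = Pow(Add(Rational(-1660, 2291), -4325), Rational(1, 2)) = Pow(Rational(-9910235, 2291), Rational(1, 2)) = Mul(Rational(1, 2291), I, Pow(22704348385, Rational(1, 2)))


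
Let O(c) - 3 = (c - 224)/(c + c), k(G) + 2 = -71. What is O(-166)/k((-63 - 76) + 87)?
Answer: -693/12118 ≈ -0.057188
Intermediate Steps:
k(G) = -73 (k(G) = -2 - 71 = -73)
O(c) = 3 + (-224 + c)/(2*c) (O(c) = 3 + (c - 224)/(c + c) = 3 + (-224 + c)/((2*c)) = 3 + (-224 + c)*(1/(2*c)) = 3 + (-224 + c)/(2*c))
O(-166)/k((-63 - 76) + 87) = (7/2 - 112/(-166))/(-73) = (7/2 - 112*(-1/166))*(-1/73) = (7/2 + 56/83)*(-1/73) = (693/166)*(-1/73) = -693/12118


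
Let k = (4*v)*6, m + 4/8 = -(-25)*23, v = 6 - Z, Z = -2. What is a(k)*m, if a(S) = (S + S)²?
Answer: 84713472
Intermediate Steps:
v = 8 (v = 6 - 1*(-2) = 6 + 2 = 8)
m = 1149/2 (m = -½ - (-25)*23 = -½ - 5*(-115) = -½ + 575 = 1149/2 ≈ 574.50)
k = 192 (k = (4*8)*6 = 32*6 = 192)
a(S) = 4*S² (a(S) = (2*S)² = 4*S²)
a(k)*m = (4*192²)*(1149/2) = (4*36864)*(1149/2) = 147456*(1149/2) = 84713472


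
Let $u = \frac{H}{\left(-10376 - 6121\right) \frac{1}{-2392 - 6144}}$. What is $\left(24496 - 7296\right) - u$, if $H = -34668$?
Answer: $\frac{21469424}{611} \approx 35138.0$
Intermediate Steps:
$u = - \frac{10960224}{611}$ ($u = - \frac{34668}{\left(-10376 - 6121\right) \frac{1}{-2392 - 6144}} = - \frac{34668}{\left(-16497\right) \frac{1}{-8536}} = - \frac{34668}{\left(-16497\right) \left(- \frac{1}{8536}\right)} = - \frac{34668}{\frac{16497}{8536}} = \left(-34668\right) \frac{8536}{16497} = - \frac{10960224}{611} \approx -17938.0$)
$\left(24496 - 7296\right) - u = \left(24496 - 7296\right) - - \frac{10960224}{611} = \left(24496 - 7296\right) + \frac{10960224}{611} = 17200 + \frac{10960224}{611} = \frac{21469424}{611}$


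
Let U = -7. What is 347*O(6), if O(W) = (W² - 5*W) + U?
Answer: -347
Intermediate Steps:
O(W) = -7 + W² - 5*W (O(W) = (W² - 5*W) - 7 = -7 + W² - 5*W)
347*O(6) = 347*(-7 + 6² - 5*6) = 347*(-7 + 36 - 30) = 347*(-1) = -347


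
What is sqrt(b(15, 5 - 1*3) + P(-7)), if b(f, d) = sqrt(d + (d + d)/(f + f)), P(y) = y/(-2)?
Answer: sqrt(3150 + 240*sqrt(30))/30 ≈ 2.2272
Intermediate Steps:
P(y) = -y/2 (P(y) = y*(-1/2) = -y/2)
b(f, d) = sqrt(d + d/f) (b(f, d) = sqrt(d + (2*d)/((2*f))) = sqrt(d + (2*d)*(1/(2*f))) = sqrt(d + d/f))
sqrt(b(15, 5 - 1*3) + P(-7)) = sqrt(sqrt((5 - 1*3) + (5 - 1*3)/15) - 1/2*(-7)) = sqrt(sqrt((5 - 3) + (5 - 3)*(1/15)) + 7/2) = sqrt(sqrt(2 + 2*(1/15)) + 7/2) = sqrt(sqrt(2 + 2/15) + 7/2) = sqrt(sqrt(32/15) + 7/2) = sqrt(4*sqrt(30)/15 + 7/2) = sqrt(7/2 + 4*sqrt(30)/15)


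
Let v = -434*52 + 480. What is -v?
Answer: 22088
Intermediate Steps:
v = -22088 (v = -22568 + 480 = -22088)
-v = -1*(-22088) = 22088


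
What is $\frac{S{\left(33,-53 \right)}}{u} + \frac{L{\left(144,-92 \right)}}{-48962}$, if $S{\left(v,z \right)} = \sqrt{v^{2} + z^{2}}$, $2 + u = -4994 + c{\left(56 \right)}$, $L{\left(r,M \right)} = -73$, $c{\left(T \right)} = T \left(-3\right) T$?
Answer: $\frac{73}{48962} - \frac{\sqrt{3898}}{14404} \approx -0.0028435$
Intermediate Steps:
$c{\left(T \right)} = - 3 T^{2}$ ($c{\left(T \right)} = - 3 T T = - 3 T^{2}$)
$u = -14404$ ($u = -2 - \left(4994 + 3 \cdot 56^{2}\right) = -2 - 14402 = -14404$)
$\frac{S{\left(33,-53 \right)}}{u} + \frac{L{\left(144,-92 \right)}}{-48962} = \frac{\sqrt{33^{2} + \left(-53\right)^{2}}}{-14404} - \frac{73}{-48962} = \sqrt{1089 + 2809} \left(- \frac{1}{14404}\right) - - \frac{73}{48962} = \sqrt{3898} \left(- \frac{1}{14404}\right) + \frac{73}{48962} = - \frac{\sqrt{3898}}{14404} + \frac{73}{48962} = \frac{73}{48962} - \frac{\sqrt{3898}}{14404}$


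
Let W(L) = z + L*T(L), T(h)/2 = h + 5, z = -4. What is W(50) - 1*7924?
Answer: -2428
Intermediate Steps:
T(h) = 10 + 2*h (T(h) = 2*(h + 5) = 2*(5 + h) = 10 + 2*h)
W(L) = -4 + L*(10 + 2*L)
W(50) - 1*7924 = (-4 + 2*50*(5 + 50)) - 1*7924 = (-4 + 2*50*55) - 7924 = (-4 + 5500) - 7924 = 5496 - 7924 = -2428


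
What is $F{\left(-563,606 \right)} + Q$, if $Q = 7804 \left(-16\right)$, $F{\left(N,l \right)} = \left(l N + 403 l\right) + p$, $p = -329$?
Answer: $-222153$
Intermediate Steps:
$F{\left(N,l \right)} = -329 + 403 l + N l$ ($F{\left(N,l \right)} = \left(l N + 403 l\right) - 329 = \left(N l + 403 l\right) - 329 = \left(403 l + N l\right) - 329 = -329 + 403 l + N l$)
$Q = -124864$
$F{\left(-563,606 \right)} + Q = \left(-329 + 403 \cdot 606 - 341178\right) - 124864 = \left(-329 + 244218 - 341178\right) - 124864 = -97289 - 124864 = -222153$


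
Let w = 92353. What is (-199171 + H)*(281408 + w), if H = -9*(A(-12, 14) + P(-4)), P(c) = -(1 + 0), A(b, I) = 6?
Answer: -74459171376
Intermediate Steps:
P(c) = -1 (P(c) = -1*1 = -1)
H = -45 (H = -9*(6 - 1) = -9*5 = -45)
(-199171 + H)*(281408 + w) = (-199171 - 45)*(281408 + 92353) = -199216*373761 = -74459171376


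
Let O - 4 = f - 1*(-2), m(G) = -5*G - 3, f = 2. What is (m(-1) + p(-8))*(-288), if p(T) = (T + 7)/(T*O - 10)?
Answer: -21456/37 ≈ -579.89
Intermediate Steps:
m(G) = -3 - 5*G
O = 8 (O = 4 + (2 - 1*(-2)) = 4 + (2 + 2) = 4 + 4 = 8)
p(T) = (7 + T)/(-10 + 8*T) (p(T) = (T + 7)/(T*8 - 10) = (7 + T)/(8*T - 10) = (7 + T)/(-10 + 8*T))
(m(-1) + p(-8))*(-288) = ((-3 - 5*(-1)) + (7 - 8)/(2*(-5 + 4*(-8))))*(-288) = ((-3 + 5) + (1/2)*(-1)/(-5 - 32))*(-288) = (2 + (1/2)*(-1)/(-37))*(-288) = (2 + (1/2)*(-1/37)*(-1))*(-288) = (2 + 1/74)*(-288) = (149/74)*(-288) = -21456/37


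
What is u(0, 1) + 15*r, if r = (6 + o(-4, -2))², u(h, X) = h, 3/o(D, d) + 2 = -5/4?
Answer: 65340/169 ≈ 386.63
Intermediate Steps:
o(D, d) = -12/13 (o(D, d) = 3/(-2 - 5/4) = 3/(-13/4) = 3*(-4/13) = -12/13)
r = 4356/169 (r = (6 - 12/13)² = (66/13)² = 4356/169 ≈ 25.775)
u(0, 1) + 15*r = 0 + 15*(4356/169) = 0 + 65340/169 = 65340/169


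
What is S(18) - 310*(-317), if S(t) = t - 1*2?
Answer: 98286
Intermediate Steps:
S(t) = -2 + t (S(t) = t - 2 = -2 + t)
S(18) - 310*(-317) = (-2 + 18) - 310*(-317) = 16 + 98270 = 98286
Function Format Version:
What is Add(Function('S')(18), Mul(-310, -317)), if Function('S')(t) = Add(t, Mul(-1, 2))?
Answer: 98286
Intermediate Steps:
Function('S')(t) = Add(-2, t) (Function('S')(t) = Add(t, -2) = Add(-2, t))
Add(Function('S')(18), Mul(-310, -317)) = Add(Add(-2, 18), Mul(-310, -317)) = Add(16, 98270) = 98286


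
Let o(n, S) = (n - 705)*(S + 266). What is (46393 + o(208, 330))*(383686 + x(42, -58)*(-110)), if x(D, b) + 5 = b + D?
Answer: -96429134724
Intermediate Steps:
x(D, b) = -5 + D + b (x(D, b) = -5 + (b + D) = -5 + (D + b) = -5 + D + b)
o(n, S) = (-705 + n)*(266 + S)
(46393 + o(208, 330))*(383686 + x(42, -58)*(-110)) = (46393 + (-187530 - 705*330 + 266*208 + 330*208))*(383686 + (-5 + 42 - 58)*(-110)) = (46393 + (-187530 - 232650 + 55328 + 68640))*(383686 - 21*(-110)) = (46393 - 296212)*(383686 + 2310) = -249819*385996 = -96429134724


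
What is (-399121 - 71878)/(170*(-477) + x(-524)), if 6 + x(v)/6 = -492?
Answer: 470999/84078 ≈ 5.6019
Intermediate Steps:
x(v) = -2988 (x(v) = -36 + 6*(-492) = -36 - 2952 = -2988)
(-399121 - 71878)/(170*(-477) + x(-524)) = (-399121 - 71878)/(170*(-477) - 2988) = -470999/(-81090 - 2988) = -470999/(-84078) = -470999*(-1/84078) = 470999/84078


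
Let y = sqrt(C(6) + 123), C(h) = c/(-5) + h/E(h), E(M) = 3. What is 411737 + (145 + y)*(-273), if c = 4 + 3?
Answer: 372152 - 273*sqrt(3090)/5 ≈ 3.6912e+5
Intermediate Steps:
c = 7
C(h) = -7/5 + h/3 (C(h) = 7/(-5) + h/3 = 7*(-1/5) + h*(1/3) = -7/5 + h/3)
y = sqrt(3090)/5 (y = sqrt((-7/5 + (1/3)*6) + 123) = sqrt((-7/5 + 2) + 123) = sqrt(3/5 + 123) = sqrt(618/5) = sqrt(3090)/5 ≈ 11.118)
411737 + (145 + y)*(-273) = 411737 + (145 + sqrt(3090)/5)*(-273) = 411737 + (-39585 - 273*sqrt(3090)/5) = 372152 - 273*sqrt(3090)/5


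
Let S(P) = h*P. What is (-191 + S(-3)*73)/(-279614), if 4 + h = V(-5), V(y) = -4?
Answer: -1561/279614 ≈ -0.0055827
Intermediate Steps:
h = -8 (h = -4 - 4 = -8)
S(P) = -8*P
(-191 + S(-3)*73)/(-279614) = (-191 - 8*(-3)*73)/(-279614) = (-191 + 24*73)*(-1/279614) = (-191 + 1752)*(-1/279614) = 1561*(-1/279614) = -1561/279614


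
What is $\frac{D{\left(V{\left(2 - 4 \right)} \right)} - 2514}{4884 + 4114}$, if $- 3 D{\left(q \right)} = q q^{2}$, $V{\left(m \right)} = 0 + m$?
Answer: $- \frac{3767}{13497} \approx -0.2791$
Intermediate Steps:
$V{\left(m \right)} = m$
$D{\left(q \right)} = - \frac{q^{3}}{3}$ ($D{\left(q \right)} = - \frac{q q^{2}}{3} = - \frac{q^{3}}{3}$)
$\frac{D{\left(V{\left(2 - 4 \right)} \right)} - 2514}{4884 + 4114} = \frac{- \frac{\left(2 - 4\right)^{3}}{3} - 2514}{4884 + 4114} = \frac{- \frac{\left(2 - 4\right)^{3}}{3} - 2514}{8998} = \left(- \frac{\left(-2\right)^{3}}{3} - 2514\right) \frac{1}{8998} = \left(\left(- \frac{1}{3}\right) \left(-8\right) - 2514\right) \frac{1}{8998} = \left(\frac{8}{3} - 2514\right) \frac{1}{8998} = \left(- \frac{7534}{3}\right) \frac{1}{8998} = - \frac{3767}{13497}$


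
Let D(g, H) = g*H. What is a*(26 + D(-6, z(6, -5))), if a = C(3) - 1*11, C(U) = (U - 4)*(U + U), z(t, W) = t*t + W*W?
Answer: 5780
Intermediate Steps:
z(t, W) = W² + t² (z(t, W) = t² + W² = W² + t²)
D(g, H) = H*g
C(U) = 2*U*(-4 + U) (C(U) = (-4 + U)*(2*U) = 2*U*(-4 + U))
a = -17 (a = 2*3*(-4 + 3) - 1*11 = 2*3*(-1) - 11 = -6 - 11 = -17)
a*(26 + D(-6, z(6, -5))) = -17*(26 + ((-5)² + 6²)*(-6)) = -17*(26 + (25 + 36)*(-6)) = -17*(26 + 61*(-6)) = -17*(26 - 366) = -17*(-340) = 5780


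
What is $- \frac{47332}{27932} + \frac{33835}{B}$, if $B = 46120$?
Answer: $- \frac{61893631}{64411192} \approx -0.96091$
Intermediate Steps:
$- \frac{47332}{27932} + \frac{33835}{B} = - \frac{47332}{27932} + \frac{33835}{46120} = \left(-47332\right) \frac{1}{27932} + 33835 \cdot \frac{1}{46120} = - \frac{11833}{6983} + \frac{6767}{9224} = - \frac{61893631}{64411192}$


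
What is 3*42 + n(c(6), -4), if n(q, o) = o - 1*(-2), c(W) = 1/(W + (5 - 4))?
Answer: 124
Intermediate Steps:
c(W) = 1/(1 + W) (c(W) = 1/(W + 1) = 1/(1 + W))
n(q, o) = 2 + o (n(q, o) = o + 2 = 2 + o)
3*42 + n(c(6), -4) = 3*42 + (2 - 4) = 126 - 2 = 124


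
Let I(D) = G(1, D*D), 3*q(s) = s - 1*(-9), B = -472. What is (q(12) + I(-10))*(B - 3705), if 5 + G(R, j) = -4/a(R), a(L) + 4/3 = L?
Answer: -58478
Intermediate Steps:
a(L) = -4/3 + L
G(R, j) = -5 - 4/(-4/3 + R)
q(s) = 3 + s/3 (q(s) = (s - 1*(-9))/3 = (s + 9)/3 = (9 + s)/3 = 3 + s/3)
I(D) = 7 (I(D) = (8 - 15*1)/(-4 + 3*1) = (8 - 15)/(-4 + 3) = -7/(-1) = -1*(-7) = 7)
(q(12) + I(-10))*(B - 3705) = ((3 + (1/3)*12) + 7)*(-472 - 3705) = ((3 + 4) + 7)*(-4177) = (7 + 7)*(-4177) = 14*(-4177) = -58478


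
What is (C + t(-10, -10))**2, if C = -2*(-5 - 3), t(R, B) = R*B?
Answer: 13456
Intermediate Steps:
t(R, B) = B*R
C = 16 (C = -2*(-8) = 16)
(C + t(-10, -10))**2 = (16 - 10*(-10))**2 = (16 + 100)**2 = 116**2 = 13456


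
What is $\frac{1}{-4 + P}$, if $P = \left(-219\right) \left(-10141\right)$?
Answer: $\frac{1}{2220875} \approx 4.5027 \cdot 10^{-7}$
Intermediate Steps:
$P = 2220879$
$\frac{1}{-4 + P} = \frac{1}{-4 + 2220879} = \frac{1}{2220875}$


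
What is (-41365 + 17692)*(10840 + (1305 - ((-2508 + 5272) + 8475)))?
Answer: -21447738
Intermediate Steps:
(-41365 + 17692)*(10840 + (1305 - ((-2508 + 5272) + 8475))) = -23673*(10840 + (1305 - (2764 + 8475))) = -23673*(10840 + (1305 - 1*11239)) = -23673*(10840 + (1305 - 11239)) = -23673*(10840 - 9934) = -23673*906 = -21447738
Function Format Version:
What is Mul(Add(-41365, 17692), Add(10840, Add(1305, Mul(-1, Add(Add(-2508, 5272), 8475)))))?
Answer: -21447738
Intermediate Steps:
Mul(Add(-41365, 17692), Add(10840, Add(1305, Mul(-1, Add(Add(-2508, 5272), 8475))))) = Mul(-23673, Add(10840, Add(1305, Mul(-1, Add(2764, 8475))))) = Mul(-23673, Add(10840, Add(1305, Mul(-1, 11239)))) = Mul(-23673, Add(10840, Add(1305, -11239))) = Mul(-23673, Add(10840, -9934)) = Mul(-23673, 906) = -21447738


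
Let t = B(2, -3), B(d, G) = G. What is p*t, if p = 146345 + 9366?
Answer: -467133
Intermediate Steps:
p = 155711
t = -3
p*t = 155711*(-3) = -467133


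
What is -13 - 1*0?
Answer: -13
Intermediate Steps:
-13 - 1*0 = -13 + 0 = -13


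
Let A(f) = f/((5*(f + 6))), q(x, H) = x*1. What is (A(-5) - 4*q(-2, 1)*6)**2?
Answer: 2209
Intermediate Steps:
q(x, H) = x
A(f) = f/(30 + 5*f) (A(f) = f/((5*(6 + f))) = f/(30 + 5*f))
(A(-5) - 4*q(-2, 1)*6)**2 = ((1/5)*(-5)/(6 - 5) - 4*(-2)*6)**2 = ((1/5)*(-5)/1 + 8*6)**2 = ((1/5)*(-5)*1 + 48)**2 = (-1 + 48)**2 = 47**2 = 2209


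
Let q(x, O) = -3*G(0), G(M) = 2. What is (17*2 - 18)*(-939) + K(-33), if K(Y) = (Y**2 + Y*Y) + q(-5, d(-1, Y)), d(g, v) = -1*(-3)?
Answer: -12852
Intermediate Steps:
d(g, v) = 3
q(x, O) = -6 (q(x, O) = -3*2 = -6)
K(Y) = -6 + 2*Y**2 (K(Y) = (Y**2 + Y*Y) - 6 = (Y**2 + Y**2) - 6 = 2*Y**2 - 6 = -6 + 2*Y**2)
(17*2 - 18)*(-939) + K(-33) = (17*2 - 18)*(-939) + (-6 + 2*(-33)**2) = (34 - 18)*(-939) + (-6 + 2*1089) = 16*(-939) + (-6 + 2178) = -15024 + 2172 = -12852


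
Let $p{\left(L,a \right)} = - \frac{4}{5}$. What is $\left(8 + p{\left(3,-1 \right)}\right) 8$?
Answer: $\frac{288}{5} \approx 57.6$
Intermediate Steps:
$p{\left(L,a \right)} = - \frac{4}{5}$ ($p{\left(L,a \right)} = \left(-4\right) \frac{1}{5} = - \frac{4}{5}$)
$\left(8 + p{\left(3,-1 \right)}\right) 8 = \left(8 - \frac{4}{5}\right) 8 = \frac{36}{5} \cdot 8 = \frac{288}{5}$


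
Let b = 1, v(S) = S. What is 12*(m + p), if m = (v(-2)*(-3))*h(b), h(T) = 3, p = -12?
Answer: 72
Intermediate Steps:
m = 18 (m = -2*(-3)*3 = 6*3 = 18)
12*(m + p) = 12*(18 - 12) = 12*6 = 72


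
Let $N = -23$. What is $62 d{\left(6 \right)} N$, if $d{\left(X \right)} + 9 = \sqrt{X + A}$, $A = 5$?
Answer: $12834 - 1426 \sqrt{11} \approx 8104.5$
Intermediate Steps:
$d{\left(X \right)} = -9 + \sqrt{5 + X}$ ($d{\left(X \right)} = -9 + \sqrt{X + 5} = -9 + \sqrt{5 + X}$)
$62 d{\left(6 \right)} N = 62 \left(-9 + \sqrt{5 + 6}\right) \left(-23\right) = 62 \left(-9 + \sqrt{11}\right) \left(-23\right) = \left(-558 + 62 \sqrt{11}\right) \left(-23\right) = 12834 - 1426 \sqrt{11}$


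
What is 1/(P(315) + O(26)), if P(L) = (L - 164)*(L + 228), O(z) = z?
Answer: 1/82019 ≈ 1.2192e-5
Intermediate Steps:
P(L) = (-164 + L)*(228 + L)
1/(P(315) + O(26)) = 1/((-37392 + 315**2 + 64*315) + 26) = 1/((-37392 + 99225 + 20160) + 26) = 1/(81993 + 26) = 1/82019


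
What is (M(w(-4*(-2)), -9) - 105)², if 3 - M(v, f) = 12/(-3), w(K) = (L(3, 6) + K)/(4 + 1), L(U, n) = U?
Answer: 9604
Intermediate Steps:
w(K) = ⅗ + K/5 (w(K) = (3 + K)/(4 + 1) = (3 + K)/5 = (3 + K)*(⅕) = ⅗ + K/5)
M(v, f) = 7 (M(v, f) = 3 - 12/(-3) = 3 - 12*(-1)/3 = 3 - 1*(-4) = 3 + 4 = 7)
(M(w(-4*(-2)), -9) - 105)² = (7 - 105)² = (-98)² = 9604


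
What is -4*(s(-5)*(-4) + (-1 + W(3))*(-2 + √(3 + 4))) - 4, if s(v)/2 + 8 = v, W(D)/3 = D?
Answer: -356 - 32*√7 ≈ -440.66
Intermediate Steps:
W(D) = 3*D
s(v) = -16 + 2*v
-4*(s(-5)*(-4) + (-1 + W(3))*(-2 + √(3 + 4))) - 4 = -4*((-16 + 2*(-5))*(-4) + (-1 + 3*3)*(-2 + √(3 + 4))) - 4 = -4*((-16 - 10)*(-4) + (-1 + 9)*(-2 + √7)) - 4 = -4*(-26*(-4) + 8*(-2 + √7)) - 4 = -4*(104 + (-16 + 8*√7)) - 4 = -4*(88 + 8*√7) - 4 = (-352 - 32*√7) - 4 = -356 - 32*√7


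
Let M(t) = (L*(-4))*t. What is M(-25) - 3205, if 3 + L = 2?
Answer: -3305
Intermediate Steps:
L = -1 (L = -3 + 2 = -1)
M(t) = 4*t (M(t) = (-1*(-4))*t = 4*t)
M(-25) - 3205 = 4*(-25) - 3205 = -100 - 3205 = -3305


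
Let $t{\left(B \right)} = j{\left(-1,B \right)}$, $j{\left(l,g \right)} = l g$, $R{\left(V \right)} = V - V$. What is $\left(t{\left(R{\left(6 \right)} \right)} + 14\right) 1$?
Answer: $14$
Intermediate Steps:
$R{\left(V \right)} = 0$
$j{\left(l,g \right)} = g l$
$t{\left(B \right)} = - B$ ($t{\left(B \right)} = B \left(-1\right) = - B$)
$\left(t{\left(R{\left(6 \right)} \right)} + 14\right) 1 = \left(\left(-1\right) 0 + 14\right) 1 = \left(0 + 14\right) 1 = 14 \cdot 1 = 14$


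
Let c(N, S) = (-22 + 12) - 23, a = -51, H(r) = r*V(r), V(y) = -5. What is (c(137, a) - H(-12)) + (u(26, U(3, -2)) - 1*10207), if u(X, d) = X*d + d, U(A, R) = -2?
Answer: -10354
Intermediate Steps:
u(X, d) = d + X*d
H(r) = -5*r (H(r) = r*(-5) = -5*r)
c(N, S) = -33 (c(N, S) = -10 - 23 = -33)
(c(137, a) - H(-12)) + (u(26, U(3, -2)) - 1*10207) = (-33 - (-5)*(-12)) + (-2*(1 + 26) - 1*10207) = (-33 - 1*60) + (-2*27 - 10207) = (-33 - 60) + (-54 - 10207) = -93 - 10261 = -10354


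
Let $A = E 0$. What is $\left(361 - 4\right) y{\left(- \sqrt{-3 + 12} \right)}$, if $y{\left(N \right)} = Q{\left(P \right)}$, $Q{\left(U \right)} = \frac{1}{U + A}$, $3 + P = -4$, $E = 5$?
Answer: $-51$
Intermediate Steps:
$P = -7$ ($P = -3 - 4 = -7$)
$A = 0$ ($A = 5 \cdot 0 = 0$)
$Q{\left(U \right)} = \frac{1}{U}$ ($Q{\left(U \right)} = \frac{1}{U + 0} = \frac{1}{U}$)
$y{\left(N \right)} = - \frac{1}{7}$ ($y{\left(N \right)} = \frac{1}{-7} = - \frac{1}{7}$)
$\left(361 - 4\right) y{\left(- \sqrt{-3 + 12} \right)} = \left(361 - 4\right) \left(- \frac{1}{7}\right) = 357 \left(- \frac{1}{7}\right) = -51$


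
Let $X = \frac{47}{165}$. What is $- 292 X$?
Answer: $- \frac{13724}{165} \approx -83.176$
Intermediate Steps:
$X = \frac{47}{165}$ ($X = 47 \cdot \frac{1}{165} = \frac{47}{165} \approx 0.28485$)
$- 292 X = \left(-292\right) \frac{47}{165} = - \frac{13724}{165}$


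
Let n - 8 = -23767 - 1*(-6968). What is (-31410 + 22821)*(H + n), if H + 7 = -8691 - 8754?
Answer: 294113127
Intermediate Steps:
n = -16791 (n = 8 + (-23767 - 1*(-6968)) = 8 + (-23767 + 6968) = 8 - 16799 = -16791)
H = -17452 (H = -7 + (-8691 - 8754) = -7 - 17445 = -17452)
(-31410 + 22821)*(H + n) = (-31410 + 22821)*(-17452 - 16791) = -8589*(-34243) = 294113127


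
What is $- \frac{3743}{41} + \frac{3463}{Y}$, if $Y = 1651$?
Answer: $- \frac{6037710}{67691} \approx -89.195$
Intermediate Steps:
$- \frac{3743}{41} + \frac{3463}{Y} = - \frac{3743}{41} + \frac{3463}{1651} = - \frac{6037710}{67691}$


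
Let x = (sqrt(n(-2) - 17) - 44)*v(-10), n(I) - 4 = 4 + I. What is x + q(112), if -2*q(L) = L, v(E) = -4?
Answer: 120 - 4*I*sqrt(11) ≈ 120.0 - 13.266*I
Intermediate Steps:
n(I) = 8 + I (n(I) = 4 + (4 + I) = 8 + I)
q(L) = -L/2
x = 176 - 4*I*sqrt(11) (x = (sqrt((8 - 2) - 17) - 44)*(-4) = (sqrt(6 - 17) - 44)*(-4) = (sqrt(-11) - 44)*(-4) = (I*sqrt(11) - 44)*(-4) = (-44 + I*sqrt(11))*(-4) = 176 - 4*I*sqrt(11) ≈ 176.0 - 13.266*I)
x + q(112) = (176 - 4*I*sqrt(11)) - 1/2*112 = (176 - 4*I*sqrt(11)) - 56 = 120 - 4*I*sqrt(11)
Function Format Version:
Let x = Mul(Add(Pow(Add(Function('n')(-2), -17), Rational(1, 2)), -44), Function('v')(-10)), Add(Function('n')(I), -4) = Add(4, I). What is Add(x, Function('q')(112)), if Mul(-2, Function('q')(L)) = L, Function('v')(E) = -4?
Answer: Add(120, Mul(-4, I, Pow(11, Rational(1, 2)))) ≈ Add(120.00, Mul(-13.266, I))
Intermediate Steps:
Function('n')(I) = Add(8, I) (Function('n')(I) = Add(4, Add(4, I)) = Add(8, I))
Function('q')(L) = Mul(Rational(-1, 2), L)
x = Add(176, Mul(-4, I, Pow(11, Rational(1, 2)))) (x = Mul(Add(Pow(Add(Add(8, -2), -17), Rational(1, 2)), -44), -4) = Mul(Add(Pow(Add(6, -17), Rational(1, 2)), -44), -4) = Mul(Add(Pow(-11, Rational(1, 2)), -44), -4) = Mul(Add(Mul(I, Pow(11, Rational(1, 2))), -44), -4) = Mul(Add(-44, Mul(I, Pow(11, Rational(1, 2)))), -4) = Add(176, Mul(-4, I, Pow(11, Rational(1, 2)))) ≈ Add(176.00, Mul(-13.266, I)))
Add(x, Function('q')(112)) = Add(Add(176, Mul(-4, I, Pow(11, Rational(1, 2)))), Mul(Rational(-1, 2), 112)) = Add(Add(176, Mul(-4, I, Pow(11, Rational(1, 2)))), -56) = Add(120, Mul(-4, I, Pow(11, Rational(1, 2))))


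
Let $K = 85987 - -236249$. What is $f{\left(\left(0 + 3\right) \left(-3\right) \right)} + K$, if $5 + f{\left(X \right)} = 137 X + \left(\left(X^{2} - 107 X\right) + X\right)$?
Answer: $322033$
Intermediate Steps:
$K = 322236$ ($K = 85987 + 236249 = 322236$)
$f{\left(X \right)} = -5 + X^{2} + 31 X$ ($f{\left(X \right)} = -5 + \left(137 X + \left(\left(X^{2} - 107 X\right) + X\right)\right) = -5 + \left(137 X + \left(X^{2} - 106 X\right)\right) = -5 + \left(X^{2} + 31 X\right) = -5 + X^{2} + 31 X$)
$f{\left(\left(0 + 3\right) \left(-3\right) \right)} + K = \left(-5 + \left(\left(0 + 3\right) \left(-3\right)\right)^{2} + 31 \left(0 + 3\right) \left(-3\right)\right) + 322236 = \left(-5 + \left(3 \left(-3\right)\right)^{2} + 31 \cdot 3 \left(-3\right)\right) + 322236 = \left(-5 + \left(-9\right)^{2} + 31 \left(-9\right)\right) + 322236 = \left(-5 + 81 - 279\right) + 322236 = -203 + 322236 = 322033$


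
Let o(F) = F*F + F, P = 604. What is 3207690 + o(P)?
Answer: 3573110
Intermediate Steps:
o(F) = F + F² (o(F) = F² + F = F + F²)
3207690 + o(P) = 3207690 + 604*(1 + 604) = 3207690 + 604*605 = 3207690 + 365420 = 3573110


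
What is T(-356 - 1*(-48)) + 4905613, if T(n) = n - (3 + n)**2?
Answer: 4812280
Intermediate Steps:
T(-356 - 1*(-48)) + 4905613 = ((-356 - 1*(-48)) - (3 + (-356 - 1*(-48)))**2) + 4905613 = ((-356 + 48) - (3 + (-356 + 48))**2) + 4905613 = (-308 - (3 - 308)**2) + 4905613 = (-308 - 1*(-305)**2) + 4905613 = (-308 - 1*93025) + 4905613 = (-308 - 93025) + 4905613 = -93333 + 4905613 = 4812280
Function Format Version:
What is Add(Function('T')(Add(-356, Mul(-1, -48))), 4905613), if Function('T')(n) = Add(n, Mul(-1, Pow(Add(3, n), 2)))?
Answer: 4812280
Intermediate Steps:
Add(Function('T')(Add(-356, Mul(-1, -48))), 4905613) = Add(Add(Add(-356, Mul(-1, -48)), Mul(-1, Pow(Add(3, Add(-356, Mul(-1, -48))), 2))), 4905613) = Add(Add(Add(-356, 48), Mul(-1, Pow(Add(3, Add(-356, 48)), 2))), 4905613) = Add(Add(-308, Mul(-1, Pow(Add(3, -308), 2))), 4905613) = Add(Add(-308, Mul(-1, Pow(-305, 2))), 4905613) = Add(Add(-308, Mul(-1, 93025)), 4905613) = Add(Add(-308, -93025), 4905613) = Add(-93333, 4905613) = 4812280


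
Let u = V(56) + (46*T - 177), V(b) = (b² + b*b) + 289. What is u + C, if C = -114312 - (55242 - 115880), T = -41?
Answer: -49176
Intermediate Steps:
V(b) = 289 + 2*b² (V(b) = (b² + b²) + 289 = 2*b² + 289 = 289 + 2*b²)
C = -53674 (C = -114312 - 1*(-60638) = -114312 + 60638 = -53674)
u = 4498 (u = (289 + 2*56²) + (46*(-41) - 177) = (289 + 2*3136) + (-1886 - 177) = (289 + 6272) - 2063 = 6561 - 2063 = 4498)
u + C = 4498 - 53674 = -49176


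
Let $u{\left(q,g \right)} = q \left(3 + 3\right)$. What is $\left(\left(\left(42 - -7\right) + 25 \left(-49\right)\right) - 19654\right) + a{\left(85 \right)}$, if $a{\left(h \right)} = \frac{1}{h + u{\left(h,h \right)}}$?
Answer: $- \frac{12393849}{595} \approx -20830.0$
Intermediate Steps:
$u{\left(q,g \right)} = 6 q$ ($u{\left(q,g \right)} = q 6 = 6 q$)
$a{\left(h \right)} = \frac{1}{7 h}$ ($a{\left(h \right)} = \frac{1}{h + 6 h} = \frac{1}{7 h}$)
$\left(\left(\left(42 - -7\right) + 25 \left(-49\right)\right) - 19654\right) + a{\left(85 \right)} = \left(\left(\left(42 - -7\right) + 25 \left(-49\right)\right) - 19654\right) + \frac{1}{7 \cdot 85} = \left(\left(\left(42 + 7\right) - 1225\right) - 19654\right) + \frac{1}{7} \cdot \frac{1}{85} = \left(\left(49 - 1225\right) - 19654\right) + \frac{1}{595} = \left(-1176 - 19654\right) + \frac{1}{595} = -20830 + \frac{1}{595} = - \frac{12393849}{595}$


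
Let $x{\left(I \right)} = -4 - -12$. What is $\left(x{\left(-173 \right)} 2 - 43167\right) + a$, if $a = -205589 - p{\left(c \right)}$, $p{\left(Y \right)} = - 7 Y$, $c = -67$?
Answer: $-249209$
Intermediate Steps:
$x{\left(I \right)} = 8$ ($x{\left(I \right)} = -4 + 12 = 8$)
$a = -206058$ ($a = -205589 - \left(-7\right) \left(-67\right) = -205589 - 469 = -206058$)
$\left(x{\left(-173 \right)} 2 - 43167\right) + a = \left(8 \cdot 2 - 43167\right) - 206058 = \left(16 - 43167\right) - 206058 = -43151 - 206058 = -249209$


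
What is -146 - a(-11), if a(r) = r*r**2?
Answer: 1185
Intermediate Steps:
a(r) = r**3
-146 - a(-11) = -146 - 1*(-11)**3 = -146 - 1*(-1331) = -146 + 1331 = 1185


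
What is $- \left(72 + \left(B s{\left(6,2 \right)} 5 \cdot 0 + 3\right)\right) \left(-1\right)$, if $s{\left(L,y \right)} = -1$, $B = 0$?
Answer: $75$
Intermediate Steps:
$- \left(72 + \left(B s{\left(6,2 \right)} 5 \cdot 0 + 3\right)\right) \left(-1\right) = - \left(72 + \left(0 \left(-1\right) 5 \cdot 0 + 3\right)\right) \left(-1\right) = - \left(72 + \left(0 \left(\left(-5\right) 0\right) + 3\right)\right) \left(-1\right) = - \left(72 + \left(0 \cdot 0 + 3\right)\right) \left(-1\right) = - \left(72 + \left(0 + 3\right)\right) \left(-1\right) = - \left(72 + 3\right) \left(-1\right) = - 75 \left(-1\right) = \left(-1\right) \left(-75\right) = 75$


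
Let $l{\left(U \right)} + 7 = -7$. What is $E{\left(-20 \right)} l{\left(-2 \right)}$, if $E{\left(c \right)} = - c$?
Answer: $-280$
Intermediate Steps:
$l{\left(U \right)} = -14$ ($l{\left(U \right)} = -7 - 7 = -14$)
$E{\left(-20 \right)} l{\left(-2 \right)} = \left(-1\right) \left(-20\right) \left(-14\right) = 20 \left(-14\right) = -280$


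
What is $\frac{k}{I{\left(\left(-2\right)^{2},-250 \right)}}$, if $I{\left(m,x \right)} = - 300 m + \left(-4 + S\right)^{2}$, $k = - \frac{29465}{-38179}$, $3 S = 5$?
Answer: $- \frac{265185}{410462429} \approx -0.00064606$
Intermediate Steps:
$S = \frac{5}{3}$ ($S = \frac{1}{3} \cdot 5 = \frac{5}{3} \approx 1.6667$)
$k = \frac{29465}{38179}$ ($k = \left(-29465\right) \left(- \frac{1}{38179}\right) = \frac{29465}{38179} \approx 0.77176$)
$I{\left(m,x \right)} = \frac{49}{9} - 300 m$ ($I{\left(m,x \right)} = - 300 m + \left(-4 + \frac{5}{3}\right)^{2} = - 300 m + \left(- \frac{7}{3}\right)^{2} = - 300 m + \frac{49}{9} = \frac{49}{9} - 300 m$)
$\frac{k}{I{\left(\left(-2\right)^{2},-250 \right)}} = \frac{29465}{38179 \left(\frac{49}{9} - 300 \left(-2\right)^{2}\right)} = \frac{29465}{38179 \left(\frac{49}{9} - 1200\right)} = \frac{29465}{38179 \left(- \frac{10751}{9}\right)} = \frac{29465}{38179} \left(- \frac{9}{10751}\right) = - \frac{265185}{410462429}$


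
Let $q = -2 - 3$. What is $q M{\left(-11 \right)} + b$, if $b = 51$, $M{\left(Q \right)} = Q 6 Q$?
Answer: $-3579$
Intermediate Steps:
$M{\left(Q \right)} = 6 Q^{2}$ ($M{\left(Q \right)} = 6 Q Q = 6 Q^{2}$)
$q = -5$ ($q = -2 - 3 = -5$)
$q M{\left(-11 \right)} + b = - 5 \cdot 6 \left(-11\right)^{2} + 51 = - 5 \cdot 6 \cdot 121 + 51 = \left(-5\right) 726 + 51 = -3630 + 51 = -3579$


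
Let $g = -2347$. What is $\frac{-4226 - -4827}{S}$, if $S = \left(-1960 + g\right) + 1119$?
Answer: $- \frac{601}{3188} \approx -0.18852$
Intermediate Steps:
$S = -3188$ ($S = \left(-1960 - 2347\right) + 1119 = -4307 + 1119 = -3188$)
$\frac{-4226 - -4827}{S} = \frac{-4226 - -4827}{-3188} = \left(-4226 + 4827\right) \left(- \frac{1}{3188}\right) = 601 \left(- \frac{1}{3188}\right) = - \frac{601}{3188}$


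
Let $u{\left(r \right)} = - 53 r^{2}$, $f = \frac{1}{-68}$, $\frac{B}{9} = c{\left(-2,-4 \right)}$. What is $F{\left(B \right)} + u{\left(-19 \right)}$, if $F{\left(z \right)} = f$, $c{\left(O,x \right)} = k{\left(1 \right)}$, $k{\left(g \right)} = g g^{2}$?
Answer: $- \frac{1301045}{68} \approx -19133.0$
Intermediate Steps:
$k{\left(g \right)} = g^{3}$
$c{\left(O,x \right)} = 1$ ($c{\left(O,x \right)} = 1^{3} = 1$)
$B = 9$ ($B = 9 \cdot 1 = 9$)
$f = - \frac{1}{68} \approx -0.014706$
$F{\left(z \right)} = - \frac{1}{68}$
$F{\left(B \right)} + u{\left(-19 \right)} = - \frac{1}{68} - 53 \left(-19\right)^{2} = - \frac{1}{68} - 19133 = - \frac{1301045}{68}$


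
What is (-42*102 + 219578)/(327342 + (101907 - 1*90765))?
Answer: 107647/169242 ≈ 0.63605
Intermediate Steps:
(-42*102 + 219578)/(327342 + (101907 - 1*90765)) = (-4284 + 219578)/(327342 + (101907 - 90765)) = 215294/(327342 + 11142) = 215294/338484 = 215294*(1/338484) = 107647/169242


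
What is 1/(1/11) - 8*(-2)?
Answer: 27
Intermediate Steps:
1/(1/11) - 8*(-2) = 1/(1/11) + 16 = 11 + 16 = 27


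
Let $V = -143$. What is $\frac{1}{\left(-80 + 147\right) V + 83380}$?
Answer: $\frac{1}{73799} \approx 1.355 \cdot 10^{-5}$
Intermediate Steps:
$\frac{1}{\left(-80 + 147\right) V + 83380} = \frac{1}{\left(-80 + 147\right) \left(-143\right) + 83380} = \frac{1}{67 \left(-143\right) + 83380} = \frac{1}{-9581 + 83380} = \frac{1}{73799}$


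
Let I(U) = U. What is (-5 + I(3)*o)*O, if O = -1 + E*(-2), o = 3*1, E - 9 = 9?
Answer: -148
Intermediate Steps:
E = 18 (E = 9 + 9 = 18)
o = 3
O = -37 (O = -1 + 18*(-2) = -1 - 36 = -37)
(-5 + I(3)*o)*O = (-5 + 3*3)*(-37) = (-5 + 9)*(-37) = 4*(-37) = -148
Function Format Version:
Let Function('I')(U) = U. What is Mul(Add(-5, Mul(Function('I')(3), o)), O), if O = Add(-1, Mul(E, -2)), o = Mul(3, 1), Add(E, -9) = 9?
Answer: -148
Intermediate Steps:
E = 18 (E = Add(9, 9) = 18)
o = 3
O = -37 (O = Add(-1, Mul(18, -2)) = Add(-1, -36) = -37)
Mul(Add(-5, Mul(Function('I')(3), o)), O) = Mul(Add(-5, Mul(3, 3)), -37) = Mul(Add(-5, 9), -37) = Mul(4, -37) = -148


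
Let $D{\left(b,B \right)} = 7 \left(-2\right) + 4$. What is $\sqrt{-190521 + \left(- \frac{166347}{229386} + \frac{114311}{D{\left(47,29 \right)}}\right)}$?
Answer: $\frac{11 i \sqrt{60986805737390}}{191155} \approx 449.39 i$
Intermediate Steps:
$D{\left(b,B \right)} = -10$ ($D{\left(b,B \right)} = -14 + 4 = -10$)
$\sqrt{-190521 + \left(- \frac{166347}{229386} + \frac{114311}{D{\left(47,29 \right)}}\right)} = \sqrt{-190521 + \left(- \frac{166347}{229386} + \frac{114311}{-10}\right)} = \sqrt{-190521 + \left(\left(-166347\right) \frac{1}{229386} + 114311 \left(- \frac{1}{10}\right)\right)} = \sqrt{-190521 - \frac{2185250543}{191155}} = \sqrt{- \frac{38604292298}{191155}} = \frac{11 i \sqrt{60986805737390}}{191155}$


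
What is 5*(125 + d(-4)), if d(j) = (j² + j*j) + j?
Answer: 765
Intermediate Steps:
d(j) = j + 2*j² (d(j) = (j² + j²) + j = 2*j² + j = j + 2*j²)
5*(125 + d(-4)) = 5*(125 - 4*(1 + 2*(-4))) = 5*(125 - 4*(1 - 8)) = 5*(125 - 4*(-7)) = 5*(125 + 28) = 5*153 = 765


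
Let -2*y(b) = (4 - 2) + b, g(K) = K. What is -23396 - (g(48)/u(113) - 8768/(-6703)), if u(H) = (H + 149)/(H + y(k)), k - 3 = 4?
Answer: -20562467048/878093 ≈ -23417.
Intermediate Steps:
k = 7 (k = 3 + 4 = 7)
y(b) = -1 - b/2 (y(b) = -((4 - 2) + b)/2 = -(2 + b)/2 = -1 - b/2)
u(H) = (149 + H)/(-9/2 + H) (u(H) = (H + 149)/(H + (-1 - ½*7)) = (149 + H)/(H + (-1 - 7/2)) = (149 + H)/(H - 9/2) = (149 + H)/(-9/2 + H))
-23396 - (g(48)/u(113) - 8768/(-6703)) = -23396 - (48/((2*(149 + 113)/(-9 + 2*113))) - 8768/(-6703)) = -23396 - (48/((2*262/(-9 + 226))) - 8768*(-1/6703)) = -23396 - (48/((2*262/217)) + 8768/6703) = -23396 - (48/((2*(1/217)*262)) + 8768/6703) = -23396 - (48/(524/217) + 8768/6703) = -23396 - (48*(217/524) + 8768/6703) = -23396 - (2604/131 + 8768/6703) = -23396 - 1*18603220/878093 = -23396 - 18603220/878093 = -20562467048/878093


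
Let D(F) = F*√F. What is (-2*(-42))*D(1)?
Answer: 84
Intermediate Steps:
D(F) = F^(3/2)
(-2*(-42))*D(1) = (-2*(-42))*1^(3/2) = 84*1 = 84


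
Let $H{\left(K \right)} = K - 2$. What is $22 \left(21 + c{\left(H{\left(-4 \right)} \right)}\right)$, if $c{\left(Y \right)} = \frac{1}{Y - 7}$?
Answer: $\frac{5984}{13} \approx 460.31$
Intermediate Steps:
$H{\left(K \right)} = -2 + K$
$c{\left(Y \right)} = \frac{1}{-7 + Y}$
$22 \left(21 + c{\left(H{\left(-4 \right)} \right)}\right) = 22 \left(21 + \frac{1}{-7 - 6}\right) = 22 \left(21 + \frac{1}{-13}\right) = 22 \left(21 - \frac{1}{13}\right) = 22 \cdot \frac{272}{13} = \frac{5984}{13}$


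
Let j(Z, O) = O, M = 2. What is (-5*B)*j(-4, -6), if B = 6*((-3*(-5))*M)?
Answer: 5400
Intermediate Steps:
B = 180 (B = 6*(-3*(-5)*2) = 6*(15*2) = 6*30 = 180)
(-5*B)*j(-4, -6) = -5*180*(-6) = -900*(-6) = 5400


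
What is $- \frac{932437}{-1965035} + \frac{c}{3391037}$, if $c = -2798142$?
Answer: $- \frac{2336518597801}{6663506391295} \approx -0.35064$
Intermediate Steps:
$- \frac{932437}{-1965035} + \frac{c}{3391037} = - \frac{932437}{-1965035} - \frac{2798142}{3391037} = \left(-932437\right) \left(- \frac{1}{1965035}\right) - \frac{2798142}{3391037} = \frac{932437}{1965035} - \frac{2798142}{3391037} = - \frac{2336518597801}{6663506391295}$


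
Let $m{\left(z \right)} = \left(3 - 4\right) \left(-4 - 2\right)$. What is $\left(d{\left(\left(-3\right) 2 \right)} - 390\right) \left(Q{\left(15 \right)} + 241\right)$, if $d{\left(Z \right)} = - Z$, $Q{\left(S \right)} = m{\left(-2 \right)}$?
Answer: $-94848$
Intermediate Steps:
$m{\left(z \right)} = 6$ ($m{\left(z \right)} = \left(-1\right) \left(-6\right) = 6$)
$Q{\left(S \right)} = 6$
$\left(d{\left(\left(-3\right) 2 \right)} - 390\right) \left(Q{\left(15 \right)} + 241\right) = \left(- \left(-3\right) 2 - 390\right) \left(6 + 241\right) = \left(\left(-1\right) \left(-6\right) - 390\right) 247 = \left(6 - 390\right) 247 = \left(-384\right) 247 = -94848$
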